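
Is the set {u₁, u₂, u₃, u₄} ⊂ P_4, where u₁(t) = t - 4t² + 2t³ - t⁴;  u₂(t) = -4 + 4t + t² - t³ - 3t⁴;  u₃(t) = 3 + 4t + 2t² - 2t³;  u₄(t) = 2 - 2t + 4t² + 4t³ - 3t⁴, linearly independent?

Write each element as a coordinate vector in ℝ⁵ using {1, t, …, t⁴}.
Row-reduce the matrix whose columns are u₁, u₂, u₃, u₄.
The reduction yields 4 nonzero rows, so the rank is 4.
Since rank = 4 (the number of vectors), the set is linearly independent.

linearly independent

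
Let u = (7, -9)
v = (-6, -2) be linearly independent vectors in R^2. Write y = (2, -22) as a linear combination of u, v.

y = 2u + 2v

Write y = α₁u + α₂v and equate components.
The system has the unique solution (α₁, α₂) = (2, 2).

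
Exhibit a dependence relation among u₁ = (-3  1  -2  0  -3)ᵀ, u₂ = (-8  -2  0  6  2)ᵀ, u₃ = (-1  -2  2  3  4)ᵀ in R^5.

Write the vectors as columns of a matrix and find a nonzero vector in its null space.
A generator of the null space is (2, -1, 2).

2u₁ - u₂ + 2u₃ = 0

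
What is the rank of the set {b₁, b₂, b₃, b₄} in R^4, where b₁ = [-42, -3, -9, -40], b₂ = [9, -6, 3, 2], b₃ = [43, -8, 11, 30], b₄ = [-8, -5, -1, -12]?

2

Apply Gaussian elimination to the matrix whose rows are b₁, b₂, b₃, b₄.
There are 2 pivot columns, so rank = 2.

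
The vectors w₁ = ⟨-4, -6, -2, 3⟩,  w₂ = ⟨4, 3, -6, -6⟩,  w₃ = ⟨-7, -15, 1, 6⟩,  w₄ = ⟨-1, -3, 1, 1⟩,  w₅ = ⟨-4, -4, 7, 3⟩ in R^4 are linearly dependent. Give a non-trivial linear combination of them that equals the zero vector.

Set up α₁w₁ + … + α₅w₅ = 0 and solve the homogeneous system.
One solution (up to scaling) is (1, 0, -1, 3, 0).

w₁ - w₃ + 3w₄ = 0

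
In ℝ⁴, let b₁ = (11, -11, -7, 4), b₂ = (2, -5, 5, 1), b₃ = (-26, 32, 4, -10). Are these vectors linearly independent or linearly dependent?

Place the vectors as rows of a 3×4 matrix and reduce to echelon form.
The reduction yields 2 nonzero rows, so the rank is 2.
Since rank 2 < 3, the set is linearly dependent.

linearly dependent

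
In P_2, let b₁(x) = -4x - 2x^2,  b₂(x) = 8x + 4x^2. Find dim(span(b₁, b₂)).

1

Represent each element by its coordinate vector in ℝ³.
Apply Gaussian elimination to the matrix whose rows are b₁, b₂.
Exactly 1 pivot survives; hence the rank is 1.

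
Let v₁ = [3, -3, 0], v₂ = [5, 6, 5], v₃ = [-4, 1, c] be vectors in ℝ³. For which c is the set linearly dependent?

c = -15/11

Dependence holds iff the 3×3 matrix [v₁ v₂ v₃] is singular.
Cofactor expansion gives det = 33*c + 45.
This vanishes exactly when c = -15/11.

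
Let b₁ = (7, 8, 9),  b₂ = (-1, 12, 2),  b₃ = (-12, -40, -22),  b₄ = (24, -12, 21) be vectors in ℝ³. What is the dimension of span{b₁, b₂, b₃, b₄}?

2

Apply Gaussian elimination to the matrix whose rows are b₁, b₂, b₃, b₄.
The echelon form has 2 nonzero rows, so the rank is 2.
(With 4 elements in a 3-dimensional space the rank is at most 3.)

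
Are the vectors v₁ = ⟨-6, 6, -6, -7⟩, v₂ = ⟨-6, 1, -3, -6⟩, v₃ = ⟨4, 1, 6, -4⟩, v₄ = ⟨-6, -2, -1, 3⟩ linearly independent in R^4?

The matrix [v₁|v₂|v₃|v₄] has determinant 1306.
A nonzero determinant means the columns are linearly independent.

linearly independent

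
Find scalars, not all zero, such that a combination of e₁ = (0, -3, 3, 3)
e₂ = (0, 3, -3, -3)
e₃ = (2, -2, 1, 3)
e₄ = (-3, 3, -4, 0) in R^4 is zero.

e₁ + e₂ = 0

Set up α₁e₁ + … + α₄e₄ = 0 and solve the homogeneous system.
One solution (up to scaling) is (1, 1, 0, 0).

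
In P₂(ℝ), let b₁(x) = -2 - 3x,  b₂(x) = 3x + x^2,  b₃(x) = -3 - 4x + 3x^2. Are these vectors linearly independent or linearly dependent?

Take coordinates with respect to the standard basis {1, x, x^2}.
Row-reduce the matrix whose columns are b₁, b₂, b₃.
The reduction yields 3 nonzero rows, so the rank is 3.
Since rank = 3 (the number of vectors), the set is linearly independent.

linearly independent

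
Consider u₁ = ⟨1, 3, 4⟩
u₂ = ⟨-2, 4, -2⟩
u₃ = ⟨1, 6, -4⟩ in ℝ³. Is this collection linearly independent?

The matrix [u₁|u₂|u₃] has determinant -98.
A nonzero determinant means the columns are linearly independent.

linearly independent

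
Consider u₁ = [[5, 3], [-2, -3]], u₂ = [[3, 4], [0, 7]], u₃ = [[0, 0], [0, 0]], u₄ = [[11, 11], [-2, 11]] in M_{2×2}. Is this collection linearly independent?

Take coordinates with respect to the standard basis {E₁₁, E₁₂, E₂₁, E₂₂}.
One of the vectors is the zero vector, so the set is linearly dependent.

linearly dependent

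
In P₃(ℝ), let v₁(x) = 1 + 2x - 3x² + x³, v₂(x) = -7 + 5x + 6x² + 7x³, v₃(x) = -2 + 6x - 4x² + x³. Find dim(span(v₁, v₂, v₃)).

dim = 3

Pass to coordinate vectors with respect to the basis {1, x, …, x³}.
Apply Gaussian elimination to the matrix whose rows are v₁, v₂, v₃.
The echelon form has 3 nonzero rows, so the rank is 3.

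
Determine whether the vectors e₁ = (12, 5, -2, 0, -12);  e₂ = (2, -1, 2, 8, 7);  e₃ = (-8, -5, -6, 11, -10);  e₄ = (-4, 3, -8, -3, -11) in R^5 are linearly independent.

Place the vectors as rows of a 4×5 matrix and reduce to echelon form.
The reduction yields 4 nonzero rows, so the rank is 4.
Since rank = 4 (the number of vectors), the set is linearly independent.

linearly independent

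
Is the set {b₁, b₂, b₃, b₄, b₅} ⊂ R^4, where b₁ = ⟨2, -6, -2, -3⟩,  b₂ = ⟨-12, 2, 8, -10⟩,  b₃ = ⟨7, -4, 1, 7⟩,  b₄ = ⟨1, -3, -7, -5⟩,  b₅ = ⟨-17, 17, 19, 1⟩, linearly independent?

linearly dependent

There are 5 vectors in a 4-dimensional space, so they cannot be linearly independent.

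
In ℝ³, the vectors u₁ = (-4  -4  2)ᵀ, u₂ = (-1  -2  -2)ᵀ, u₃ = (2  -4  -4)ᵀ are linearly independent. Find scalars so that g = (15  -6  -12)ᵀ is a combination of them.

g = -u₁ - 3u₂ + 4u₃

Write g = c₁u₁ + … + c₃u₃ and equate components.
Back-substitution yields (c₁, c₂, c₃) = (-1, -3, 4).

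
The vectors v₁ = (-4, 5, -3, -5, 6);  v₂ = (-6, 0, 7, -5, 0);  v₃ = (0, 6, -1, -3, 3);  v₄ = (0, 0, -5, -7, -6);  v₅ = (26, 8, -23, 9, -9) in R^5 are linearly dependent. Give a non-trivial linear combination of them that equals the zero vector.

Solve the homogeneous system with v₁, v₂, v₃, v₄, v₅ as columns by row-reducing the coefficient matrix.
A generator of the null space is (2, 3, -3, -1, 1).

2v₁ + 3v₂ - 3v₃ - v₄ + v₅ = 0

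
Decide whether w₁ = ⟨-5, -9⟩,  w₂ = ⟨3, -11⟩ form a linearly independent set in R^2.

linearly independent

Form the 2×2 matrix with these as columns; its determinant is 82.
A nonzero determinant means the columns are linearly independent.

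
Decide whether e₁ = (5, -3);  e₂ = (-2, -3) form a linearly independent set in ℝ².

linearly independent

The matrix [e₁|e₂] has determinant -21.
A nonzero determinant means the columns are linearly independent.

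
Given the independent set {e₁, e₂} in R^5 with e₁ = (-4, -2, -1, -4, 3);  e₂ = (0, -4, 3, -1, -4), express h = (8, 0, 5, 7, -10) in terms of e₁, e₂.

h = -2e₁ + e₂

Write h = a₁e₁ + a₂e₂ and equate components.
Row-reducing the augmented matrix gives the unique coefficients (a₁, a₂) = (-2, 1).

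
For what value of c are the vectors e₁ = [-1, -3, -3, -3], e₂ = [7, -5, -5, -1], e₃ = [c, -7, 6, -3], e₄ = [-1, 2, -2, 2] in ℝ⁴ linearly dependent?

The vectors are dependent exactly when the determinant of the matrix with rows e₁, e₂, e₃, e₄ vanishes.
The determinant works out to 564 - 48*c.
Solving 564 - 48*c = 0 yields c = 47/4.

c = 47/4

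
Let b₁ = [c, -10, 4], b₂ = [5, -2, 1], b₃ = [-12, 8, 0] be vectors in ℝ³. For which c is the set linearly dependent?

Dependence holds iff the 3×3 matrix [b₁ b₂ b₃] is singular.
Expanding, det = 184 - 8*c.
Solving 184 - 8*c = 0 yields c = 23.

c = 23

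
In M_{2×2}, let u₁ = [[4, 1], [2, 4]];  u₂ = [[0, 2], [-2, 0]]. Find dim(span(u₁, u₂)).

2

Represent each element by its coordinate vector in ℝ⁴.
Apply Gaussian elimination to the matrix whose rows are u₁, u₂.
There are 2 pivot columns, so rank = 2.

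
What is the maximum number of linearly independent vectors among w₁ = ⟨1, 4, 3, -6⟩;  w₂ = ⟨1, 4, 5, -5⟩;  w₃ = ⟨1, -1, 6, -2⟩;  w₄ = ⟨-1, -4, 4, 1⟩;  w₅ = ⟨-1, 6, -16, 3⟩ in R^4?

4

Form the matrix with w₁, w₂, w₃, w₄, w₅ as columns and reduce.
There are 4 pivot columns, so rank = 4.
(With 5 elements in a 4-dimensional space the rank is at most 4.)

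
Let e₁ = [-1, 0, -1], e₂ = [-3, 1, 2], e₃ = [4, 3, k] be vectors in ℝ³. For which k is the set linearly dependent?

k = 19

Dependence holds iff the 3×3 matrix [e₁ e₂ e₃] is singular.
Cofactor expansion gives det = 19 - k.
Setting this to zero gives k = 19.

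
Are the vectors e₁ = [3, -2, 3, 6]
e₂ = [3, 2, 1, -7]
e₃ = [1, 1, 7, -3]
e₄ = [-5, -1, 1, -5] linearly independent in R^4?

Form the 4×4 matrix with these as columns; its determinant is -764.
A nonzero determinant means the columns are linearly independent.

linearly independent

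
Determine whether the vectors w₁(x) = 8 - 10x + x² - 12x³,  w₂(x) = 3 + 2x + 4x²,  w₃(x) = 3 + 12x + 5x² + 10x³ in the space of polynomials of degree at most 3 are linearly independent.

linearly independent

Take coordinates with respect to the standard basis {1, x, …, x³}.
Row-reduce the matrix whose columns are w₁, w₂, w₃.
The reduction yields 3 nonzero rows, so the rank is 3.
Since rank = 3 (the number of vectors), the set is linearly independent.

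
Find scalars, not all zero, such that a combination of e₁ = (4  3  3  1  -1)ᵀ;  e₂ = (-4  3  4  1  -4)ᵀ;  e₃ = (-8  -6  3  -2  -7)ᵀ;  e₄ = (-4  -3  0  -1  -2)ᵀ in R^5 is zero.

e₁ - e₃ + 3e₄ = 0

Solve the homogeneous system with e₁, e₂, e₃, e₄ as columns by row-reducing the coefficient matrix.
The free variable yields coefficients (1, 0, -1, 3) (any nonzero multiple also works).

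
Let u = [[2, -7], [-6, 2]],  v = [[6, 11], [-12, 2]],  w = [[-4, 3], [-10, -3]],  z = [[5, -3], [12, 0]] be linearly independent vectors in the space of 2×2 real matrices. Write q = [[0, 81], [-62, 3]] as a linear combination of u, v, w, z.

q = -4u + 4v - w - 4z

Work in coordinates with respect to the standard basis {E₁₁, E₁₂, E₂₁, E₂₂}.
Since u, v, w, z are independent, the coefficients expressing q are uniquely determined by a linear system.
Row-reducing the augmented matrix gives the unique coefficients (α₁, …, α₄) = (-4, 4, -1, -4).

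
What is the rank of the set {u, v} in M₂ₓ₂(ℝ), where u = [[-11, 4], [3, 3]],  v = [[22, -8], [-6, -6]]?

1

Pass to coordinate vectors with respect to the basis {E₁₁, E₁₂, E₂₁, E₂₂}.
Put the 4×2 matrix [u|v] into echelon form.
Exactly 1 pivot survives; hence the rank is 1.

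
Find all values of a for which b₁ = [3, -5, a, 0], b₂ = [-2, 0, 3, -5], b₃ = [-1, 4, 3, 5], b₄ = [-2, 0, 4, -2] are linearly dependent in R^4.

Dependence holds iff the 4×4 matrix [b₁ b₂ b₃ b₄] is singular.
The determinant works out to -24*a - 138.
Setting this to zero gives a = -23/4.

a = -23/4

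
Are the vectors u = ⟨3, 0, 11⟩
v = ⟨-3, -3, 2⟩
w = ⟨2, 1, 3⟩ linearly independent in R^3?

linearly dependent

The matrix [u|v|w] has determinant 0.
A zero determinant means the columns are linearly dependent.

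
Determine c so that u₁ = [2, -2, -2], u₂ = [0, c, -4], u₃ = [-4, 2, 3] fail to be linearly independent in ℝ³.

c = -8

The vectors are dependent exactly when the determinant of the matrix with rows u₁, u₂, u₃ vanishes.
Expanding, det = -2*c - 16.
Solving -2*c - 16 = 0 yields c = -8.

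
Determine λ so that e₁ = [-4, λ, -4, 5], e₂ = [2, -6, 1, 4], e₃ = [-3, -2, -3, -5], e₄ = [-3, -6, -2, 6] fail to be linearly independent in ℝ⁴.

λ = -14

Place the vectors as rows of a 4×4 matrix; dependence ⇔ determinant zero.
Cofactor expansion gives det = 35*λ + 490.
Solving 35*λ + 490 = 0 yields λ = -14.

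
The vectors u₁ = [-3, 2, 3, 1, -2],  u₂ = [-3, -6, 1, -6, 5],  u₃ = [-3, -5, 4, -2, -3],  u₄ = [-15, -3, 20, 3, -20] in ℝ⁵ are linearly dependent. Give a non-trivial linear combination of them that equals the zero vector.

3u₁ - u₂ + 3u₃ - u₄ = 0

Write the vectors as columns of a matrix and find a nonzero vector in its null space.
The free variable yields coefficients (3, -1, 3, -1) (any nonzero multiple also works).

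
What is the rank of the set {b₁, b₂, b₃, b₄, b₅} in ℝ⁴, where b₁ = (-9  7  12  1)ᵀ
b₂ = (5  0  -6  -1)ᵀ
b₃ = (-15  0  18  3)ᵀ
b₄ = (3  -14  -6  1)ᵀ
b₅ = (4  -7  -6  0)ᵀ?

rank 2

Form the matrix with b₁, b₂, b₃, b₄, b₅ as columns and reduce.
Reduction leaves 2 leading entries, giving rank 2.
(With 5 elements in a 4-dimensional space the rank is at most 4.)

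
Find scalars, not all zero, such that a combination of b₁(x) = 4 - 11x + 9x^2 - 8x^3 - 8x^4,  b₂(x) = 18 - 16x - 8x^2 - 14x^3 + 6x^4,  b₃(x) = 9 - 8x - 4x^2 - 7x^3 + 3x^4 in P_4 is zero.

Write each element as a vector in ℝ⁵ using {1, x, …, x^4}.
Row-reduce the matrix with b₁, b₂, b₃ as columns; the null space gives the coefficients.
The free variable yields coefficients (0, 1, -2) (any nonzero multiple also works).

b₂ - 2b₃ = 0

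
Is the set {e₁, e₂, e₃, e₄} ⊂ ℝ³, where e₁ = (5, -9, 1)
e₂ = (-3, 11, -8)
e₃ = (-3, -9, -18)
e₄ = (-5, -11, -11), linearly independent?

linearly dependent

There are 4 vectors in a 3-dimensional space, so they cannot be linearly independent.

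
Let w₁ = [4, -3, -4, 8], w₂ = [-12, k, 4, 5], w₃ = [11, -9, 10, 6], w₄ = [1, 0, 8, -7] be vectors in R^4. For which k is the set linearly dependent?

k = -13/6

The vectors are dependent exactly when the determinant of the matrix with rows w₁, w₂, w₃, w₄ vanishes.
Expanding, det = -180*k - 390.
Setting this to zero gives k = -13/6.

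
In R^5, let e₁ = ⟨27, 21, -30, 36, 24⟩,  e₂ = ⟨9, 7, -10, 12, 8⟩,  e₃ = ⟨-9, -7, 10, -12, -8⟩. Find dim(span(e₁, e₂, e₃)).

dim = 1

Form the matrix with e₁, e₂, e₃ as columns and reduce.
Exactly 1 pivot survives; hence the rank is 1.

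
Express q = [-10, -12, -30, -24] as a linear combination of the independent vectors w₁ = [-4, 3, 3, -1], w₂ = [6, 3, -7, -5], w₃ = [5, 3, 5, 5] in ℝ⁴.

Write q = α₁w₁ + … + α₃w₃ and equate components.
Back-substitution yields (α₁, α₂, α₃) = (-1, 1, -4).

q = -w₁ + w₂ - 4w₃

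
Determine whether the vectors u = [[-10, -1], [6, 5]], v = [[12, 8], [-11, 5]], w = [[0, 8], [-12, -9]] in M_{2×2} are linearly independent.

linearly independent

Take coordinates with respect to the standard basis {E₁₁, E₁₂, E₂₁, E₂₂}.
Row-reduce the matrix whose columns are u, v, w.
The reduction yields 3 nonzero rows, so the rank is 3.
Since rank = 3 (the number of vectors), the set is linearly independent.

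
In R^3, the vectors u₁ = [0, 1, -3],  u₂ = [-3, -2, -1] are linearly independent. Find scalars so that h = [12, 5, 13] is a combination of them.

Write h = a₁u₁ + a₂u₂ and equate components.
Back-substitution yields (a₁, a₂) = (-3, -4).

h = -3u₁ - 4u₂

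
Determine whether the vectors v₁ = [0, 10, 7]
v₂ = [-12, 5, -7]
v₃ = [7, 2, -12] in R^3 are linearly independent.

linearly independent

The matrix [v₁|v₂|v₃] has determinant -2343.
A nonzero determinant means the columns are linearly independent.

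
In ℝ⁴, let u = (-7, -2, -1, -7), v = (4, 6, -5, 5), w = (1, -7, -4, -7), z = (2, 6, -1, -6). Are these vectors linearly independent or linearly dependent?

linearly independent

The matrix [u|v|w|z] has determinant -4967.
A nonzero determinant means the columns are linearly independent.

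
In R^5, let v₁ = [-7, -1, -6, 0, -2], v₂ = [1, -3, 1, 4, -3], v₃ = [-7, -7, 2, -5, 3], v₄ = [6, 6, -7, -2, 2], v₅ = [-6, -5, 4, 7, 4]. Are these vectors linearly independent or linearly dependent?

Row-reduce the matrix whose columns are v₁, v₂, v₃, v₄, v₅.
The reduction yields 5 nonzero rows, so the rank is 5.
Since rank = 5 (the number of vectors), the set is linearly independent.

linearly independent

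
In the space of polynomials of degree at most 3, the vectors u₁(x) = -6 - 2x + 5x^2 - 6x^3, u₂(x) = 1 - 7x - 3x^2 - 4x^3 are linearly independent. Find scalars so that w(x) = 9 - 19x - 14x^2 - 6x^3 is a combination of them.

w = -u₁ + 3u₂

Identify each element with its coordinate vector in ℝ⁴ via {1, x, …, x^3}.
Solve the system with u₁, u₂ as columns and w as the right-hand side.
The system has the unique solution (α₁, α₂) = (-1, 3).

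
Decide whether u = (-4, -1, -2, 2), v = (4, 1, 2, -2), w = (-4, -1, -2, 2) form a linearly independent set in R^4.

linearly dependent

Place the vectors as rows of a 3×4 matrix and reduce to echelon form.
The reduction yields 1 nonzero row, so the rank is 1.
Since rank 1 < 3, the set is linearly dependent.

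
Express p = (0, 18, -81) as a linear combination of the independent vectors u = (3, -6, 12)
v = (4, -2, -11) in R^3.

Solve the system with u, v as columns and p as the right-hand side.
Row-reducing the augmented matrix gives the unique coefficients (c₁, c₂) = (-4, 3).

p = -4u + 3v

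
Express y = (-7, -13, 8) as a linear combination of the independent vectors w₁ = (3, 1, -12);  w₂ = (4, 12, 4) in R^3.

y = -w₁ - w₂

Solve the system with w₁, w₂ as columns and y as the right-hand side.
Back-substitution yields (α₁, α₂) = (-1, -1).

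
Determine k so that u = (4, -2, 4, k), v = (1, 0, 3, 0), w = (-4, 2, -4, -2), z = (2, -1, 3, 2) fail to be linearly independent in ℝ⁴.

Dependence holds iff the 4×4 matrix [u v w z] is singular.
Expanding, det = 4 - 2*k.
This vanishes exactly when k = 2.

k = 2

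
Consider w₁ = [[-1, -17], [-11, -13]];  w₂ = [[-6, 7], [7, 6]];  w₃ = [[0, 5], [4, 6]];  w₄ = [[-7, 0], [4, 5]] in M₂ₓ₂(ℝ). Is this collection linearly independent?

Take coordinates with respect to the standard basis {E₁₁, E₁₂, E₂₁, E₂₂}.
The matrix [w₁|w₂|w₃|w₄] has determinant 0.
A zero determinant means the columns are linearly dependent.

linearly dependent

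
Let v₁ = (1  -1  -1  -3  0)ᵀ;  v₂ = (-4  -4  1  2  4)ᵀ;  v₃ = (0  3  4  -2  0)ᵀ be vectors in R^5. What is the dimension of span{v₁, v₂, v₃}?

Apply Gaussian elimination to the matrix whose rows are v₁, v₂, v₃.
The echelon form has 3 nonzero rows, so the rank is 3.

dim = 3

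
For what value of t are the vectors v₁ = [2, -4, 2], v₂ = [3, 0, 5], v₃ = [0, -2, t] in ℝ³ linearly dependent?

Dependence holds iff the 3×3 matrix [v₁ v₂ v₃] is singular.
Expanding, det = 12*t + 8.
Setting this to zero gives t = -2/3.

t = -2/3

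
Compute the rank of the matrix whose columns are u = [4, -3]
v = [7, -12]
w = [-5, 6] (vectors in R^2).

Row-reduce the 3×2 matrix with these as rows.
Reduction leaves 2 leading entries, giving rank 2.
(With 3 elements in a 2-dimensional space the rank is at most 2.)

rank 2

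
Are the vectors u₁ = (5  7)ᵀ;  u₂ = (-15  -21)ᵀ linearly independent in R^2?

One vector is a scalar multiple of another, so the set is dependent.

linearly dependent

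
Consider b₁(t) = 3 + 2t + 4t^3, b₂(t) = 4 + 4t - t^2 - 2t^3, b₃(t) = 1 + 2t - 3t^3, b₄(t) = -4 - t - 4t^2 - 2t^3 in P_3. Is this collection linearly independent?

linearly independent

Take coordinates with respect to the standard basis {1, t, …, t^3}.
The matrix [b₁|b₂|b₃|b₄] has determinant 83.
A nonzero determinant means the columns are linearly independent.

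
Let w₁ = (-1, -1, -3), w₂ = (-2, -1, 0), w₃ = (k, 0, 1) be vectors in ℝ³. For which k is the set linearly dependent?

Dependence holds iff the 3×3 matrix [w₁ w₂ w₃] is singular.
Expanding, det = -3*k - 1.
Solving -3*k - 1 = 0 yields k = -1/3.

k = -1/3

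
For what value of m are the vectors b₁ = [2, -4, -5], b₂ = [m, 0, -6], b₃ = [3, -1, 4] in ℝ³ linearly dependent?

The vectors are dependent exactly when the determinant of the matrix with rows b₁, b₂, b₃ vanishes.
The determinant works out to 21*m + 60.
Setting this to zero gives m = -20/7.

m = -20/7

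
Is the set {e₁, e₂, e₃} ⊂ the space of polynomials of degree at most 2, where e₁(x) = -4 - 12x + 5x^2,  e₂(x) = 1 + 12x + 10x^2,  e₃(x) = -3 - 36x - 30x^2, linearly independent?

linearly dependent

Take coordinates with respect to the standard basis {1, x, x^2}.
One vector is a scalar multiple of another, so the set is dependent.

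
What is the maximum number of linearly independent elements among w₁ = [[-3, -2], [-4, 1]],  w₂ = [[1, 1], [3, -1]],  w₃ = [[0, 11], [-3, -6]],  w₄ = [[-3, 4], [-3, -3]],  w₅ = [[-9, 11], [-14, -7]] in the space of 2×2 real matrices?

Represent each element by its coordinate vector in ℝ⁴.
Form the matrix with w₁, w₂, w₃, w₄, w₅ as columns and reduce.
There are 3 pivot columns, so rank = 3.
(With 5 elements in a 4-dimensional space the rank is at most 4.)

3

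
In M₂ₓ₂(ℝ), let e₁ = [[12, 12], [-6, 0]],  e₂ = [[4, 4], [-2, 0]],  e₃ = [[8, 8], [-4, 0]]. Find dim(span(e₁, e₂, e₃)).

1

Pass to coordinate vectors with respect to the basis {E₁₁, E₁₂, E₂₁, E₂₂}.
Put the 4×3 matrix [e₁|e₂|e₃] into echelon form.
Reduction leaves 1 leading entry, giving rank 1.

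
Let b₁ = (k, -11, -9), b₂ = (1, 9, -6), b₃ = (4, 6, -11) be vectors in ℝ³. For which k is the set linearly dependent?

k = 59/9

The set is linearly dependent precisely when det[b₁; b₂; b₃] = 0.
The determinant works out to 413 - 63*k.
Setting this to zero gives k = 59/9.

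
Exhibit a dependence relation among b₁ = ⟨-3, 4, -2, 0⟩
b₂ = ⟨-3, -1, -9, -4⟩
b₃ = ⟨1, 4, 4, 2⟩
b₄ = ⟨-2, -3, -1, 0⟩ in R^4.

Row-reduce the matrix with b₁, b₂, b₃, b₄ as columns; the null space gives the coefficients.
The free variable yields coefficients (1, -1, -2, -1) (any nonzero multiple also works).

b₁ - b₂ - 2b₃ - b₄ = 0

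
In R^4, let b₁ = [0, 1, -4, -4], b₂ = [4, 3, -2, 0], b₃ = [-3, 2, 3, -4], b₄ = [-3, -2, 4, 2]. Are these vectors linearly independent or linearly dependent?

The matrix [b₁|b₂|b₃|b₄] has determinant -40.
A nonzero determinant means the columns are linearly independent.

linearly independent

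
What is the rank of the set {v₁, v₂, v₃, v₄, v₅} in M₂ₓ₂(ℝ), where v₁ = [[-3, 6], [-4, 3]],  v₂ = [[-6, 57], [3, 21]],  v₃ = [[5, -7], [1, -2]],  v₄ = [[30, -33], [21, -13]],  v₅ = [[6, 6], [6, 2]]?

Use coordinates relative to {E₁₁, E₁₂, E₂₁, E₂₂}.
Put the 4×5 matrix [v₁|v₂|v₃|v₄|v₅] into echelon form.
The echelon form has 3 nonzero rows, so the rank is 3.
(With 5 elements in a 4-dimensional space the rank is at most 4.)

3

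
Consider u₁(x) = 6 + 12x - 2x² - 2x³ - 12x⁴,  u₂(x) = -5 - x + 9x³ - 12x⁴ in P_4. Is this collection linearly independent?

Take coordinates with respect to the standard basis {1, x, …, x⁴}.
Place the vectors as rows of a 2×5 matrix and reduce to echelon form.
The reduction yields 2 nonzero rows, so the rank is 2.
Since rank = 2 (the number of vectors), the set is linearly independent.

linearly independent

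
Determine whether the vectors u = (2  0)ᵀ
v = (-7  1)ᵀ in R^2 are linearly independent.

linearly independent

Place the vectors as rows of a 2×2 matrix and reduce to echelon form.
The reduction yields 2 nonzero rows, so the rank is 2.
Since rank = 2 (the number of vectors), the set is linearly independent.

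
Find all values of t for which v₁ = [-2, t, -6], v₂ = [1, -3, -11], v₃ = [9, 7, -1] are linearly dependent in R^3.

t = -26/7

The vectors are dependent exactly when the determinant of the matrix with rows v₁, v₂, v₃ vanishes.
The determinant works out to -98*t - 364.
This vanishes exactly when t = -26/7.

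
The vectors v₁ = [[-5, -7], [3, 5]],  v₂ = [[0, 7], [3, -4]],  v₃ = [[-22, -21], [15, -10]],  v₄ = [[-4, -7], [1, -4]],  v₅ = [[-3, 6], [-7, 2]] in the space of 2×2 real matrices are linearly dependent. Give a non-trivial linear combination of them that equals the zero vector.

2v₁ + 2v₂ - v₃ + 3v₄ = 0

Pass to coordinate vectors relative to the basis {E₁₁, E₁₂, E₂₁, E₂₂}.
Solve the homogeneous system with v₁, v₂, v₃, v₄, v₅ as columns by row-reducing the coefficient matrix.
The free variable yields coefficients (2, 2, -1, 3, 0) (any nonzero multiple also works).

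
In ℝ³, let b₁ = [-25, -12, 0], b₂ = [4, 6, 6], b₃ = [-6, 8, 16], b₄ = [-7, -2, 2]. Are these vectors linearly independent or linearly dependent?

There are 4 vectors in a 3-dimensional space, so they cannot be linearly independent.

linearly dependent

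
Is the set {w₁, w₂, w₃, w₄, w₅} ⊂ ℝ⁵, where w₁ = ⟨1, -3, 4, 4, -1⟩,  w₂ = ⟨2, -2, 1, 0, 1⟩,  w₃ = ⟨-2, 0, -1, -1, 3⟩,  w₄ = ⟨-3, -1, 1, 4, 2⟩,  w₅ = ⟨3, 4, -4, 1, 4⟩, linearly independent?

linearly independent

Form the 5×5 matrix with these as columns; its determinant is -310.
A nonzero determinant means the columns are linearly independent.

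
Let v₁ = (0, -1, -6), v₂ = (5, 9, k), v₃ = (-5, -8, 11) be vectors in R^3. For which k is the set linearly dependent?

The set is linearly dependent precisely when det[v₁; v₂; v₃] = 0.
Expanding, det = 5*k + 25.
Setting this to zero gives k = -5.

k = -5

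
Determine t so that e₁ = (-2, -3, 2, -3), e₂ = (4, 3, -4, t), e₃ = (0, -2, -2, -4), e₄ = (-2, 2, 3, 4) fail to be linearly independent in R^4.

t = 9/4

Dependence holds iff the 4×4 matrix [e₁ e₂ e₃ e₄] is singular.
Cofactor expansion gives det = 36 - 16*t.
Solving 36 - 16*t = 0 yields t = 9/4.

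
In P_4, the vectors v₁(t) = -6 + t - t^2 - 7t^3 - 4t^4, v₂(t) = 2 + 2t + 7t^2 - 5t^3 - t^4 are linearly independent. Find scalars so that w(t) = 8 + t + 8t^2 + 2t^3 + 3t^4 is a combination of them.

w = -v₁ + v₂

Identify each element with its coordinate vector in ℝ⁵ via {1, t, …, t^4}.
Since v₁, v₂ are independent, the coefficients expressing w are uniquely determined by a linear system.
The system has the unique solution (a₁, a₂) = (-1, 1).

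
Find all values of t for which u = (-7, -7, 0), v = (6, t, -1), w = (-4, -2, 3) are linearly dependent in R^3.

t = 16/3

Dependence holds iff the 3×3 matrix [u v w] is singular.
Expanding, det = 112 - 21*t.
Solving 112 - 21*t = 0 yields t = 16/3.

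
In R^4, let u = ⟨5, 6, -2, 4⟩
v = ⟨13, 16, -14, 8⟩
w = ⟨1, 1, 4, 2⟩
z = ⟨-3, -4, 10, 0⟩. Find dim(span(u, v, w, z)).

dim = 2

Put the 4×4 matrix [u|v|w|z] into echelon form.
There are 2 pivot columns, so rank = 2.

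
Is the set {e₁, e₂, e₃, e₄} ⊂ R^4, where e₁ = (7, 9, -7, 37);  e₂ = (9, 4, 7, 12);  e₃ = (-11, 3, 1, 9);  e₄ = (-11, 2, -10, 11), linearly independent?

Row-reduce the matrix whose columns are e₁, e₂, e₃, e₄.
The reduction yields 3 nonzero rows, so the rank is 3.
Since rank 3 < 4, the set is linearly dependent.

linearly dependent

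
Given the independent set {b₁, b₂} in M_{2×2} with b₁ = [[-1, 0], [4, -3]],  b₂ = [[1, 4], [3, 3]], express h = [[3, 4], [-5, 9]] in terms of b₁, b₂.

Identify each element with its coordinate vector in ℝ⁴ via {E₁₁, E₁₂, E₂₁, E₂₂}.
Since b₁, b₂ are independent, the coefficients expressing h are uniquely determined by a linear system.
Row-reducing the augmented matrix gives the unique coefficients (c₁, c₂) = (-2, 1).

h = -2b₁ + b₂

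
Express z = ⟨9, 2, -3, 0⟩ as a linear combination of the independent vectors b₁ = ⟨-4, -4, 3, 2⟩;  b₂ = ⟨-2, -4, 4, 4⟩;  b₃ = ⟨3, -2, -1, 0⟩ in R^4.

Since b₁, b₂, b₃ are independent, the coefficients expressing z are uniquely determined by a linear system.
The system has the unique solution (c₁, c₂, c₃) = (-2, 1, 1).

z = -2b₁ + b₂ + b₃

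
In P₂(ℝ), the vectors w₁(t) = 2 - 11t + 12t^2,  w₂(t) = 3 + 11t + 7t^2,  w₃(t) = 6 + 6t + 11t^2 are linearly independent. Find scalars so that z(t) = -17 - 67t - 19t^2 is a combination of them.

z = 2w₁ - 3w₂ - 2w₃

Work in coordinates with respect to the standard basis {1, t, t^2}.
Solve the system with w₁, w₂, w₃ as columns and z as the right-hand side.
Row-reducing the augmented matrix gives the unique coefficients (α₁, α₂, α₃) = (2, -3, -2).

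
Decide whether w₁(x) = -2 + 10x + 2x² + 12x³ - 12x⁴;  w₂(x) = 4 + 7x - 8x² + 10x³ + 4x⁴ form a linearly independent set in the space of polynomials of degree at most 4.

linearly independent

Take coordinates with respect to the standard basis {1, x, …, x⁴}.
Place the vectors as rows of a 2×5 matrix and reduce to echelon form.
The reduction yields 2 nonzero rows, so the rank is 2.
Since rank = 2 (the number of vectors), the set is linearly independent.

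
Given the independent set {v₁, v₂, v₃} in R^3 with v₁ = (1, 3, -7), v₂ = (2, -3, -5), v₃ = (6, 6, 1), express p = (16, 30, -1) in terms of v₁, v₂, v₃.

p = 2v₁ - 2v₂ + 3v₃

Solve the system with v₁, v₂, v₃ as columns and p as the right-hand side.
Back-substitution yields (α₁, α₂, α₃) = (2, -2, 3).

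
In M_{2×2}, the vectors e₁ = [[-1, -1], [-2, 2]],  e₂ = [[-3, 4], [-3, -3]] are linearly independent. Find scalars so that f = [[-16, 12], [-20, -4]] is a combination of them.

f = 4e₁ + 4e₂

Take coordinate vectors relative to {E₁₁, E₁₂, E₂₁, E₂₂}.
Solve the system with e₁, e₂ as columns and f as the right-hand side.
Back-substitution yields (a₁, a₂) = (4, 4).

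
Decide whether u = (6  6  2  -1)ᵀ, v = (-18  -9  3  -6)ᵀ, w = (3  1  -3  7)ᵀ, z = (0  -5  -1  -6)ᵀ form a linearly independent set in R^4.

linearly dependent

Form the 4×4 matrix with these as columns; its determinant is 0.
A zero determinant means the columns are linearly dependent.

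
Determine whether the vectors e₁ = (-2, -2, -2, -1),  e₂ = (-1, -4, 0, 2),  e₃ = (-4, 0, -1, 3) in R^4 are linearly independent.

Place the vectors as rows of a 3×4 matrix and reduce to echelon form.
The reduction yields 3 nonzero rows, so the rank is 3.
Since rank = 3 (the number of vectors), the set is linearly independent.

linearly independent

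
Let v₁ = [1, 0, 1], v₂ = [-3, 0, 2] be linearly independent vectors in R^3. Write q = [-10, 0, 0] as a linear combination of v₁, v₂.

q = -4v₁ + 2v₂

Write q = c₁v₁ + c₂v₂ and equate components.
The system has the unique solution (c₁, c₂) = (-4, 2).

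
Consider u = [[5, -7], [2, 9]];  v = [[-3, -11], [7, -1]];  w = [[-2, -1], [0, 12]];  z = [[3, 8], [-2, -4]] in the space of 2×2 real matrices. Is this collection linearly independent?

linearly independent

Write each element as a coordinate vector in ℝ⁴ using {E₁₁, E₁₂, E₂₁, E₂₂}.
Row-reduce the matrix whose columns are u, v, w, z.
The reduction yields 4 nonzero rows, so the rank is 4.
Since rank = 4 (the number of vectors), the set is linearly independent.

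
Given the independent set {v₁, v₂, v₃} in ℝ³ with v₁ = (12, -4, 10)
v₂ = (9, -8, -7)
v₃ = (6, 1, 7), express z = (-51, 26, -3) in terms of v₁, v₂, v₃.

Write z = α₁v₁ + … + α₃v₃ and equate components.
The system has the unique solution (α₁, α₂, α₃) = (-1, -3, -2).

z = -v₁ - 3v₂ - 2v₃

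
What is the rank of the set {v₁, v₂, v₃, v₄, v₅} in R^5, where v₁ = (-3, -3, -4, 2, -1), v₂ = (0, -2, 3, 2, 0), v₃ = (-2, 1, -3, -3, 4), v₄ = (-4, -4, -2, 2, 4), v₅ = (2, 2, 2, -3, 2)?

Form the matrix with v₁, v₂, v₃, v₄, v₅ as columns and reduce.
Reduction leaves 5 leading entries, giving rank 5.

rank 5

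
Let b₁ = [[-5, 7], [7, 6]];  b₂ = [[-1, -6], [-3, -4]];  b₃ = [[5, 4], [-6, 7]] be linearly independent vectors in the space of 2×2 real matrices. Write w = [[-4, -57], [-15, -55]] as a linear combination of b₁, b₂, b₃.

Identify each element with its coordinate vector in ℝ⁴ via {E₁₁, E₁₂, E₂₁, E₂₂}.
Solve the system with b₁, b₂, b₃ as columns and w as the right-hand side.
The system has the unique solution (a₁, a₂, a₃) = (-3, 4, -3).

w = -3b₁ + 4b₂ - 3b₃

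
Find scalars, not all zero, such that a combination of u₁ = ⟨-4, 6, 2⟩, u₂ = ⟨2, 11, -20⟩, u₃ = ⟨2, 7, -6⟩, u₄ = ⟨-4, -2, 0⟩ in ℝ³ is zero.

u₁ + u₂ - 3u₃ - 2u₄ = 0

Write the vectors as columns of a matrix and find a nonzero vector in its null space.
One solution (up to scaling) is (1, 1, -3, -2).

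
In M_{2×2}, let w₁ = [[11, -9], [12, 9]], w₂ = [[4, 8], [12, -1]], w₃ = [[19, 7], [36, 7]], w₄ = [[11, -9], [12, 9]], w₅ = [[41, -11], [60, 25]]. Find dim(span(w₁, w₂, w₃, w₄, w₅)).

dim = 2

Pass to coordinate vectors with respect to the basis {E₁₁, E₁₂, E₂₁, E₂₂}.
Row-reduce the 5×4 matrix with these as rows.
The echelon form has 2 nonzero rows, so the rank is 2.
(With 5 elements in a 4-dimensional space the rank is at most 4.)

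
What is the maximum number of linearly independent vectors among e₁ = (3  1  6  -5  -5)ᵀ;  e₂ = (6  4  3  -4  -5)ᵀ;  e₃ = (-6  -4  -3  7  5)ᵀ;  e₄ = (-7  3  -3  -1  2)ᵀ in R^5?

Form the matrix with e₁, e₂, e₃, e₄ as columns and reduce.
Reduction leaves 4 leading entries, giving rank 4.

4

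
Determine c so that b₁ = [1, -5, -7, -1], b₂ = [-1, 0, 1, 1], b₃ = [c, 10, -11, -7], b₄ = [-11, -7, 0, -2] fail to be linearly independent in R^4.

Dependence holds iff the 4×4 matrix [b₁ b₂ b₃ b₄] is singular.
Cofactor expansion gives det = 52*c - 1404.
Solving 52*c - 1404 = 0 yields c = 27.

c = 27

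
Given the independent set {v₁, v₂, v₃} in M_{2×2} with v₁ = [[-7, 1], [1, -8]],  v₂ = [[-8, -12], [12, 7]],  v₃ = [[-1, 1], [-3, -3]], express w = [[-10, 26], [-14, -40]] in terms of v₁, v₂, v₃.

Work in coordinates with respect to the standard basis {E₁₁, E₁₂, E₂₁, E₂₂}.
Write w = a₁v₁ + … + a₃v₃ and equate components.
Row-reducing the augmented matrix gives the unique coefficients (a₁, a₂, a₃) = (4, -2, -2).

w = 4v₁ - 2v₂ - 2v₃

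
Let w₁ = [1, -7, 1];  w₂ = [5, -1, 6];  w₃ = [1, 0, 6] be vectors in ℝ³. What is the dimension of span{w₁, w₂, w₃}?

Put the 3×3 matrix [w₁|w₂|w₃] into echelon form.
The echelon form has 3 nonzero rows, so the rank is 3.

dim = 3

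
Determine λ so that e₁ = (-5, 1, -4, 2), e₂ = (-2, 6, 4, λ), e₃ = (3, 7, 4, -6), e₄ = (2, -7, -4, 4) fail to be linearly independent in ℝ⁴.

Place the vectors as rows of a 4×4 matrix; dependence ⇔ determinant zero.
The determinant works out to 160*λ + 544.
Solving 160*λ + 544 = 0 yields λ = -17/5.

λ = -17/5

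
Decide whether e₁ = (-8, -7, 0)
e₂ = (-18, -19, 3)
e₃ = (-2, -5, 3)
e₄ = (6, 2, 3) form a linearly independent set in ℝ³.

linearly dependent

There are 4 vectors in a 3-dimensional space, so they cannot be linearly independent.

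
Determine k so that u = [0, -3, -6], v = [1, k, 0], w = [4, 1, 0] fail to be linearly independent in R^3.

Place the vectors as rows of a 3×3 matrix; dependence ⇔ determinant zero.
Cofactor expansion gives det = 24*k - 6.
Solving 24*k - 6 = 0 yields k = 1/4.

k = 1/4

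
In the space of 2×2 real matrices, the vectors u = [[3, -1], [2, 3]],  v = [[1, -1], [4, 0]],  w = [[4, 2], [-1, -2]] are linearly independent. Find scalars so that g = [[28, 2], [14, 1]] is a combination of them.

g = 3u + 3v + 4w

Take coordinate vectors relative to {E₁₁, E₁₂, E₂₁, E₂₂}.
Set up the augmented matrix [u | v | w | g] and row-reduce.
Back-substitution yields (α₁, α₂, α₃) = (3, 3, 4).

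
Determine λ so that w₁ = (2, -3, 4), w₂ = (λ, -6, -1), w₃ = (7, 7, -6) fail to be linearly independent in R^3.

Dependence holds iff the 3×3 matrix [w₁ w₂ w₃] is singular.
Cofactor expansion gives det = 10*λ + 275.
Solving 10*λ + 275 = 0 yields λ = -55/2.

λ = -55/2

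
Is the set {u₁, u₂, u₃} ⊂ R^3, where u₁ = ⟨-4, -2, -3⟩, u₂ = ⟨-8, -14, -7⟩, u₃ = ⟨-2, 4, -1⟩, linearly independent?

Form the 3×3 matrix with these as columns; its determinant is 0.
A zero determinant means the columns are linearly dependent.

linearly dependent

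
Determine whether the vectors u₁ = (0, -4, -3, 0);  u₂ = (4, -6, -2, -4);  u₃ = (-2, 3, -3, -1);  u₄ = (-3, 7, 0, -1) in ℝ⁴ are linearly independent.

The matrix [u₁|u₂|u₃|u₄] has determinant 94.
A nonzero determinant means the columns are linearly independent.

linearly independent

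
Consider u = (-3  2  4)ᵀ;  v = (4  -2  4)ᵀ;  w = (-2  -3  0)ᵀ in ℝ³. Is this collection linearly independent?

linearly independent

Row-reduce the matrix whose columns are u, v, w.
The reduction yields 3 nonzero rows, so the rank is 3.
Since rank = 3 (the number of vectors), the set is linearly independent.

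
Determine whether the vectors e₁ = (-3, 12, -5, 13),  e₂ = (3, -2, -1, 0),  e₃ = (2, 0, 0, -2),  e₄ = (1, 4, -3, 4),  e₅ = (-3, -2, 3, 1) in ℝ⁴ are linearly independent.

linearly dependent

There are 5 vectors in a 4-dimensional space, so they cannot be linearly independent.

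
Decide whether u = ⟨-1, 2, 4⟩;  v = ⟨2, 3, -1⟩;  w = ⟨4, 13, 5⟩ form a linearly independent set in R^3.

linearly dependent

Place the vectors as rows of a 3×3 matrix and reduce to echelon form.
The reduction yields 2 nonzero rows, so the rank is 2.
Since rank 2 < 3, the set is linearly dependent.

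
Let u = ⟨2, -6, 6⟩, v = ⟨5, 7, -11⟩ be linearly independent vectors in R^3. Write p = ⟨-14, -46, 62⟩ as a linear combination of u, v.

Set up the augmented matrix [u | v | p] and row-reduce.
Back-substitution yields (a₁, a₂) = (3, -4).

p = 3u - 4v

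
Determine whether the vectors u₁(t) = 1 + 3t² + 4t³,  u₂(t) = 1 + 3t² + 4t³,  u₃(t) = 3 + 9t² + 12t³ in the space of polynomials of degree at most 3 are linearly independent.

Write each element as a coordinate vector in ℝ⁴ using {1, t, …, t³}.
Two of the vectors are equal, giving an immediate dependence.

linearly dependent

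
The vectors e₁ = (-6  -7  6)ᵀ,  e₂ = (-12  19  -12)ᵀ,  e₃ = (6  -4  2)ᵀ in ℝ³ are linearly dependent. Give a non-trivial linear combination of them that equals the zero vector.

Row-reduce the matrix with e₁, e₂, e₃ as columns; the null space gives the coefficients.
One solution (up to scaling) is (1, 1, 3).

e₁ + e₂ + 3e₃ = 0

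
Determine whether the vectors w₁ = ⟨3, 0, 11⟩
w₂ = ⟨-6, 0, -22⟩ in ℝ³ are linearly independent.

Row-reduce the matrix whose columns are w₁, w₂.
The reduction yields 1 nonzero row, so the rank is 1.
Since rank 1 < 2, the set is linearly dependent.

linearly dependent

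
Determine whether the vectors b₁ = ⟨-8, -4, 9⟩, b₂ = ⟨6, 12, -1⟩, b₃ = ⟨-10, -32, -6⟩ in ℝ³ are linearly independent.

linearly dependent

Row-reduce the matrix whose columns are b₁, b₂, b₃.
The reduction yields 2 nonzero rows, so the rank is 2.
Since rank 2 < 3, the set is linearly dependent.
Indeed b₁ + 3b₂ + b₃ = 0.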